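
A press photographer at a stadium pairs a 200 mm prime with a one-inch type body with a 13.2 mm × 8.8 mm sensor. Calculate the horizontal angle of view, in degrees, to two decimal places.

Angle of view α = 2·arctan(w/2f) with w = 13.2 mm and f = 200 mm.
w/2f = 0.03300; arctan(0.03300) ≈ 1.8901°, so α ≈ 3.7801°.

3.78°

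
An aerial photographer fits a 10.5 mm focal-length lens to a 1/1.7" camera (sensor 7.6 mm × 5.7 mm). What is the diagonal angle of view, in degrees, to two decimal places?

Sensor diagonal = √(7.6² + 5.7²) = √90.2500 ≈ 9.5000 mm.
Angle of view α = 2·arctan(d/2f) with d = 9.5000 mm and f = 10.5 mm.
d/2f = 0.45238; arctan(0.45238) ≈ 24.3411°, so α ≈ 48.6822°.

48.68°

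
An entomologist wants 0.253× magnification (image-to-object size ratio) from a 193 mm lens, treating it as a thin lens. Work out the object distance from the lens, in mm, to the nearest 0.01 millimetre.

With m = dᵢ/dₒ and 1/f = 1/dₒ + 1/dᵢ, substituting dᵢ = m·dₒ gives 1/f = (1 + 1/m)/dₒ, hence dₒ = f·(1 + 1/m).
dₒ = 193 × (1 + 1/0.253) = 193 × 4.95257 ≈ 955.846 mm.

955.85 mm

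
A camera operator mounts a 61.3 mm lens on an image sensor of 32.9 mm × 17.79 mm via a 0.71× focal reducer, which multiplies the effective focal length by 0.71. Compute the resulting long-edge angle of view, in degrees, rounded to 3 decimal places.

41.409°

Effective focal length f = 61.3 × 0.71 = 43.523 mm.
α = 2·arctan(32.9 / (2 × 43.523)) = 2·arctan(0.37796) ≈ 41.4093°.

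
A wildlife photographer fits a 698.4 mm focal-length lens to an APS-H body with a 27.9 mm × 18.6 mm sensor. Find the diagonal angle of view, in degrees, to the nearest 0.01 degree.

2.75°

Sensor diagonal = √(27.9² + 18.6²) = √1124.3700 ≈ 33.5316 mm.
Angle of view α = 2·arctan(d/2f) with d = 33.5316 mm and f = 698.4 mm.
d/2f = 0.02401; arctan(0.02401) ≈ 1.3752°, so α ≈ 2.7504°.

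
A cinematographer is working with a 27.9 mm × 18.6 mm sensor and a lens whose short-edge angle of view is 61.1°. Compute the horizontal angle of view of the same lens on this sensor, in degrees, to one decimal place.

From the short-edge AOV: f = 18.6 / (2·tan(30.55°)) = 18.6 / 1.18044 ≈ 15.7568 mm.
Horizontal AOV = 2·arctan(27.9 / (2 × 15.7568)) = 2·arctan(0.88533) ≈ 83.0390°.

83.0°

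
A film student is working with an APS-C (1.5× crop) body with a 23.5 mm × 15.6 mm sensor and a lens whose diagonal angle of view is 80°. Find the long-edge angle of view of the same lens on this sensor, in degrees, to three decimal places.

69.914°

Sensor diagonal = √(23.5² + 15.6²) = √795.6100 ≈ 28.2066 mm.
From the diagonal AOV: f = 28.2066 / (2·tan(40°)) = 28.2066 / 1.67820 ≈ 16.8076 mm.
Long-edge AOV = 2·arctan(23.5 / (2 × 16.8076)) = 2·arctan(0.69909) ≈ 69.9138°.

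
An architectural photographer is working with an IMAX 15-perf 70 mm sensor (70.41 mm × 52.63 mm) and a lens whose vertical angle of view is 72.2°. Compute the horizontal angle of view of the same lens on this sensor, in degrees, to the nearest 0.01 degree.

From the vertical AOV: f = 52.63 / (2·tan(36.1°)) = 52.63 / 1.45843 ≈ 36.0869 mm.
Horizontal AOV = 2·arctan(70.41 / (2 × 36.0869)) = 2·arctan(0.97556) ≈ 88.5826°.

88.58°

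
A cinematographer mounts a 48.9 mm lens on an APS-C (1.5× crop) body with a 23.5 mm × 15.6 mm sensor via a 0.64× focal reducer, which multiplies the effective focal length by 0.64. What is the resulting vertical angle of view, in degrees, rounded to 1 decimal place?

Effective focal length f = 48.9 × 0.64 = 31.296 mm.
α = 2·arctan(15.6 / (2 × 31.296)) = 2·arctan(0.24923) ≈ 27.9898°.

28.0°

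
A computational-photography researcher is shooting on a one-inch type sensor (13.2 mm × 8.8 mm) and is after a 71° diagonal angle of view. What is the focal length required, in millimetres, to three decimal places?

Sensor diagonal = √(13.2² + 8.8²) = √251.6800 ≈ 15.8644 mm.
From α = 2·arctan(d/2f) we get f = d / (2·tan(α/2)).
With d = 15.8644 mm and α/2 = 35.5°, tan(α/2) ≈ 0.71329, so f ≈ 15.8644 / 1.42659 ≈ 11.1206 mm.

11.121 mm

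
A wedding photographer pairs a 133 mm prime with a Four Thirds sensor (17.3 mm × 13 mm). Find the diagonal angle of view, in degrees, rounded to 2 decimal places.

9.30°

Sensor diagonal = √(17.3² + 13²) = √468.2900 ≈ 21.6400 mm.
Angle of view α = 2·arctan(d/2f) with d = 21.6400 mm and f = 133 mm.
d/2f = 0.08135; arctan(0.08135) ≈ 4.6510°, so α ≈ 9.3019°.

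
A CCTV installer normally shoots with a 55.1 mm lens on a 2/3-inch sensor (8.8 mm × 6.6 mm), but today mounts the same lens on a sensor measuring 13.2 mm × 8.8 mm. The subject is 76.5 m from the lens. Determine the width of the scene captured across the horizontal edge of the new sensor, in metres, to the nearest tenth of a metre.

The focal length stays 55.1 mm; the relevant sensor dimension is now w = 13.2 mm. Object distance dₒ = 76.5 m = 76500 mm.
Thin-lens field width W = w·(dₒ − f)/f = 13.2 × (76500 − 55.1)/55.1 ≈ 18313.479 mm = 18.3135 m.

18.3 m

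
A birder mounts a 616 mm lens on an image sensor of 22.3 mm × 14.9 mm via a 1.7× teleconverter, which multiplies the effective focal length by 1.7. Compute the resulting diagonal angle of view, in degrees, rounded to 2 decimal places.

1.47°

Effective focal length f = 616 × 1.7 = 1047.2 mm.
Sensor diagonal = √(22.3² + 14.9²) = √719.3000 ≈ 26.8198 mm.
α = 2·arctan(26.820 / (2 × 1047.2)) = 2·arctan(0.01281) ≈ 1.4673°.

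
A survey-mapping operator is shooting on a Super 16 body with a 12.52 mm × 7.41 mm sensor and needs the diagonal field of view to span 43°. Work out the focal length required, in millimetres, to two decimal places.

18.47 mm

Sensor diagonal = √(12.52² + 7.41²) = √211.6585 ≈ 14.5485 mm.
From α = 2·arctan(d/2f) we get f = d / (2·tan(α/2)).
With d = 14.5485 mm and α/2 = 21.5°, tan(α/2) ≈ 0.39391, so f ≈ 14.5485 / 0.78782 ≈ 18.4667 mm.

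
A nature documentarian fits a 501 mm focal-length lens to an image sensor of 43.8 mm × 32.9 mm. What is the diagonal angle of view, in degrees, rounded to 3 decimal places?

6.259°

Sensor diagonal = √(43.8² + 32.9²) = √3000.8500 ≈ 54.7800 mm.
Angle of view α = 2·arctan(d/2f) with d = 54.7800 mm and f = 501 mm.
d/2f = 0.05467; arctan(0.05467) ≈ 3.1293°, so α ≈ 6.2586°.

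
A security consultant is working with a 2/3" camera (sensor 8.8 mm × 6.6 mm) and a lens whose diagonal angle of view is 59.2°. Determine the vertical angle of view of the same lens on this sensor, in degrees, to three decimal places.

Sensor diagonal = √(8.8² + 6.6²) = √121.0000 ≈ 11.0000 mm.
From the diagonal AOV: f = 11.0000 / (2·tan(29.6°)) = 11.0000 / 1.13616 ≈ 9.6818 mm.
Vertical AOV = 2·arctan(6.6 / (2 × 9.6818)) = 2·arctan(0.34085) ≈ 37.6431°.

37.643°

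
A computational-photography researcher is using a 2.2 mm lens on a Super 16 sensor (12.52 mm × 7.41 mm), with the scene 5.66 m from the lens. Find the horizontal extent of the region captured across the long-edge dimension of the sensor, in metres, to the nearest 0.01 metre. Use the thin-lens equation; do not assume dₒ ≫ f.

dₒ: 5.66 m = 5660 mm.
Similar triangles through the lens centre give W/dₒ = w/dᵢ; with 1/f = 1/dₒ + 1/dᵢ this gives W = w·(dₒ − f)/f.
W = 12.52 mm × (5660 − 2.2) / 2.2 = 12.52 × 2571.7273 ≈ 32198.025 mm = 32.198 m.

32.20 m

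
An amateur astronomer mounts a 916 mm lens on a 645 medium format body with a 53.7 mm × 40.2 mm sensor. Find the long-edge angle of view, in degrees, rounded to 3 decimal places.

Angle of view α = 2·arctan(w/2f) with w = 53.7 mm and f = 916 mm.
w/2f = 0.02931; arctan(0.02931) ≈ 1.6790°, so α ≈ 3.3580°.

3.358°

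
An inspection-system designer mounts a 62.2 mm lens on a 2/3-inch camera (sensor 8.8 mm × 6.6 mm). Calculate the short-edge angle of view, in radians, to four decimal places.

Angle of view α = 2·arctan(h/2f) with h = 6.6 mm and f = 62.2 mm.
h/2f = 0.05305; arctan(0.05305) ≈ 0.0530 rad, so α ≈ 0.1060 rad.

0.1060 rad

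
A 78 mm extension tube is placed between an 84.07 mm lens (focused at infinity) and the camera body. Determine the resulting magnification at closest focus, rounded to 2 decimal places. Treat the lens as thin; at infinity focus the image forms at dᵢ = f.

The tube moves the image plane from f to f + e, so dᵢ = 84.07 + 78 = 162.07 mm. Focus is achieved when 1/f = 1/dₒ + 1/dᵢ, giving dₒ = 1/(1/f − 1/(f+e)).
Magnification m = dᵢ/dₒ = (f+e)·(1/f − 1/(f+e)) = e/f = 78/84.07 ≈ 0.9278.

0.93×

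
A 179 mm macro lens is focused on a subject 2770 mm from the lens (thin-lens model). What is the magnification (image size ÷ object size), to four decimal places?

0.0691×

Thin lens: 1/f = 1/dₒ + 1/dᵢ → 1/dᵢ = 1/179 − 1/2770 = 0.0052256 mm⁻¹, so dᵢ ≈ 191.3663 mm.
Magnification m = dᵢ/dₒ = 191.3663/2770 ≈ 0.06909.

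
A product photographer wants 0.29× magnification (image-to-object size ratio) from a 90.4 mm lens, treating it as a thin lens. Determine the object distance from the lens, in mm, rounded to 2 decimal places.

402.12 mm

With m = dᵢ/dₒ and 1/f = 1/dₒ + 1/dᵢ, substituting dᵢ = m·dₒ gives 1/f = (1 + 1/m)/dₒ, hence dₒ = f·(1 + 1/m).
dₒ = 90.4 × (1 + 1/0.29) = 90.4 × 4.44828 ≈ 402.124 mm.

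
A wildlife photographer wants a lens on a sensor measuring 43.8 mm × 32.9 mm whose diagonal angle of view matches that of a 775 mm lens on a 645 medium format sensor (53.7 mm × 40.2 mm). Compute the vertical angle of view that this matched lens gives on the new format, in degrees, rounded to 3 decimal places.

Sensor diagonal = √(53.7² + 40.2²) = √4499.7300 ≈ 67.0800 mm.
Sensor diagonal = √(43.8² + 32.9²) = √3000.8500 ≈ 54.7800 mm.
Equal diagonal AOV ⇒ f₂ = f₁ · 54.7800/67.0800 = 775 × 0.81664 ≈ 632.8935 mm.
Vertical AOV on the new format = 2·arctan(32.9 / (2 × 632.8935)) = 2·arctan(0.02599) ≈ 2.9778°.

2.978°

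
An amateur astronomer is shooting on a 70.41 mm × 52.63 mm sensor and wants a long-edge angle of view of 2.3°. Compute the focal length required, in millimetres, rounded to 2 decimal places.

1753.76 mm

From α = 2·arctan(w/2f) we get f = w / (2·tan(α/2)).
With w = 70.41 mm and α/2 = 1.15°, tan(α/2) ≈ 0.02007, so f ≈ 70.41 / 0.04015 ≈ 1753.7626 mm.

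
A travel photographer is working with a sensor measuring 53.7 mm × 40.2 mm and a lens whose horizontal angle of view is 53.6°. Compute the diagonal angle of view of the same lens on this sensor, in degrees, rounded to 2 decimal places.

64.50°

From the horizontal AOV: f = 53.7 / (2·tan(26.8°)) = 53.7 / 1.01027 ≈ 53.1540 mm.
Sensor diagonal = √(53.7² + 40.2²) = √4499.7300 ≈ 67.0800 mm.
Diagonal AOV = 2·arctan(67.0800 / (2 × 53.1540)) = 2·arctan(0.63100) ≈ 64.5036°.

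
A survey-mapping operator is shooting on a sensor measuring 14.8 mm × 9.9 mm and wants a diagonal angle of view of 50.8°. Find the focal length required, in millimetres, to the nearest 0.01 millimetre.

18.75 mm

Sensor diagonal = √(14.8² + 9.9²) = √317.0500 ≈ 17.8059 mm.
From α = 2·arctan(d/2f) we get f = d / (2·tan(α/2)).
With d = 17.8059 mm and α/2 = 25.4°, tan(α/2) ≈ 0.47483, so f ≈ 17.8059 / 0.94967 ≈ 18.7496 mm.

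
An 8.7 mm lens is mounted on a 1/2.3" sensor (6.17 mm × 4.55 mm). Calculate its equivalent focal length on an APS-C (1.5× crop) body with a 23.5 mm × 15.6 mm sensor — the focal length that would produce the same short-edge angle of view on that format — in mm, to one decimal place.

Equal angle of view means equal height/f ratio, so f₂ = f₁ · (height₂/height₁) = 8.7 × 15.6/4.55.
f₂ = 8.7 × 3.42857 ≈ 29.829 mm.

29.8 mm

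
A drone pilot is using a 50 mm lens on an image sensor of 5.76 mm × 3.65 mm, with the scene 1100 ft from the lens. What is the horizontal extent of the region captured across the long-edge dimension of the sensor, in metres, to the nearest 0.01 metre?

38.62 m

dₒ: 1100 ft × 304.8 mm/ft = 335279.99 mm.
Similar triangles through the lens centre give W/dₒ = w/dᵢ; with 1/f = 1/dₒ + 1/dᵢ this gives W = w·(dₒ − f)/f.
W = 5.76 mm × (335280 − 50) / 50 = 5.76 × 6704.5998 ≈ 38618.495 mm = 38.6185 m.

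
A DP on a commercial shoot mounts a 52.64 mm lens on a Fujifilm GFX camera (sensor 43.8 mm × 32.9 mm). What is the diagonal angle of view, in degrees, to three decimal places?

54.978°

Sensor diagonal = √(43.8² + 32.9²) = √3000.8500 ≈ 54.7800 mm.
Angle of view α = 2·arctan(d/2f) with d = 54.7800 mm and f = 52.64 mm.
d/2f = 0.52033; arctan(0.52033) ≈ 27.4892°, so α ≈ 54.9783°.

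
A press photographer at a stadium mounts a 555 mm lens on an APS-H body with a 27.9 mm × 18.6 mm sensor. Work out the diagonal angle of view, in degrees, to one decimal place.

3.5°

Sensor diagonal = √(27.9² + 18.6²) = √1124.3700 ≈ 33.5316 mm.
Angle of view α = 2·arctan(d/2f) with d = 33.5316 mm and f = 555 mm.
d/2f = 0.03021; arctan(0.03021) ≈ 1.7303°, so α ≈ 3.4606°.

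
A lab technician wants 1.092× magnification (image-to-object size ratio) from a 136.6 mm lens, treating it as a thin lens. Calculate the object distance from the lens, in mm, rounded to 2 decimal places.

261.69 mm

With m = dᵢ/dₒ and 1/f = 1/dₒ + 1/dᵢ, substituting dᵢ = m·dₒ gives 1/f = (1 + 1/m)/dₒ, hence dₒ = f·(1 + 1/m).
dₒ = 136.6 × (1 + 1/1.092) = 136.6 × 1.91575 ≈ 261.692 mm.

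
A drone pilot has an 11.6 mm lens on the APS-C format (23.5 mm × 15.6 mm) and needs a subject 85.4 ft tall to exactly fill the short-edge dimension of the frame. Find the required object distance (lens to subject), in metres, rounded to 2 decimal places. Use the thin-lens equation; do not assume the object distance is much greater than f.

19.37 m

W: 85.4 ft × 304.8 mm/ft = 26029.92 mm.
Magnification m = h/W = dᵢ/dₒ; combined with 1/f = 1/dₒ + 1/dᵢ this gives dₒ = f·(1 + W/h).
dₒ = 11.6 mm × (1 + 26029.9/15.6) = 11.6 × 1669.5846 ≈ 19367.181 mm = 19.3672 m.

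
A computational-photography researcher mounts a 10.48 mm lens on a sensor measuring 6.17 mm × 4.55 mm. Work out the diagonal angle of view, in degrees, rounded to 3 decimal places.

40.181°

Sensor diagonal = √(6.17² + 4.55²) = √58.7714 ≈ 7.6663 mm.
Angle of view α = 2·arctan(d/2f) with d = 7.6663 mm and f = 10.48 mm.
d/2f = 0.36576; arctan(0.36576) ≈ 20.0903°, so α ≈ 40.1806°.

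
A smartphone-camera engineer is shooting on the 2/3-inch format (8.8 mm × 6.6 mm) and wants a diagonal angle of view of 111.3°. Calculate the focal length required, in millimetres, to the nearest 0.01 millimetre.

3.76 mm

Sensor diagonal = √(8.8² + 6.6²) = √121.0000 ≈ 11.0000 mm.
From α = 2·arctan(d/2f) we get f = d / (2·tan(α/2)).
With d = 11.0000 mm and α/2 = 55.65°, tan(α/2) ≈ 1.46320, so f ≈ 11.0000 / 2.92640 ≈ 3.7589 mm.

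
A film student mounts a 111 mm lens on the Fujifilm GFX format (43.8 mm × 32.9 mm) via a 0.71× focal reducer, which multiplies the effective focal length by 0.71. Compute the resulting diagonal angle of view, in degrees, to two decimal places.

Effective focal length f = 111 × 0.71 = 78.81 mm.
Sensor diagonal = √(43.8² + 32.9²) = √3000.8500 ≈ 54.7800 mm.
α = 2·arctan(54.780 / (2 × 78.81)) = 2·arctan(0.34754) ≈ 38.3293°.

38.33°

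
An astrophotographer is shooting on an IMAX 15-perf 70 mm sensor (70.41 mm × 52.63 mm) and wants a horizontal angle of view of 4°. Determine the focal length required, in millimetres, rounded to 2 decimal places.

From α = 2·arctan(w/2f) we get f = w / (2·tan(α/2)).
With w = 70.41 mm and α/2 = 2°, tan(α/2) ≈ 0.03492, so f ≈ 70.41 / 0.06984 ≈ 1008.1393 mm.

1008.14 mm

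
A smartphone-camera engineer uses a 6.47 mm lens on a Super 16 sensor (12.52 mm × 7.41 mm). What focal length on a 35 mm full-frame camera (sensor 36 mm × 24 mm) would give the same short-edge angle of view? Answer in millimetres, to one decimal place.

Equal angle of view means equal height/f ratio, so f₂ = f₁ · (height₂/height₁) = 6.47 × 24/7.41.
f₂ = 6.47 × 3.23887 ≈ 20.955 mm.

21.0 mm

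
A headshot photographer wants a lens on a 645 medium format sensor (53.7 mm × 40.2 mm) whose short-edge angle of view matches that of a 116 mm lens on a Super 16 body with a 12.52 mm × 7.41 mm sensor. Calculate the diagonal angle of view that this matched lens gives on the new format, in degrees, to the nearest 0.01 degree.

6.10°

Equal short-edge AOV ⇒ f₂ = f₁ · 40.2/7.41 = 116 × 5.42510 ≈ 629.3117 mm.
Sensor diagonal = √(53.7² + 40.2²) = √4499.7300 ≈ 67.0800 mm.
Diagonal AOV on the new format = 2·arctan(67.0800 / (2 × 629.3117)) = 2·arctan(0.05330) ≈ 6.1015°.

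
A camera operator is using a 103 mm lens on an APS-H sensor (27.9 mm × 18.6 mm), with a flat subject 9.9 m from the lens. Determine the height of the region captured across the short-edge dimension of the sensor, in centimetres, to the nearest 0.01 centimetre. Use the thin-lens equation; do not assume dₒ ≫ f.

dₒ: 9.9 m = 9900 mm.
Similar triangles through the lens centre give W/dₒ = h/dᵢ; with 1/f = 1/dₒ + 1/dᵢ this gives W = h·(dₒ − f)/f.
W = 18.6 mm × (9900 − 103) / 103 = 18.6 × 95.1165 ≈ 1769.167 mm = 176.917 cm.

176.92 cm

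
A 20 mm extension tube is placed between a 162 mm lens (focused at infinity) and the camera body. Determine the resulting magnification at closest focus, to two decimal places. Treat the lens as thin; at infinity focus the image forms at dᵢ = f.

0.12×

The tube moves the image plane from f to f + e, so dᵢ = 162 + 20 = 182 mm. Focus is achieved when 1/f = 1/dₒ + 1/dᵢ, giving dₒ = 1/(1/f − 1/(f+e)).
Magnification m = dᵢ/dₒ = (f+e)·(1/f − 1/(f+e)) = e/f = 20/162 ≈ 0.1235.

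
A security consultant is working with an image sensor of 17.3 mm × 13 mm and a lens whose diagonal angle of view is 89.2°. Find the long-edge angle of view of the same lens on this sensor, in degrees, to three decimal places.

76.502°

Sensor diagonal = √(17.3² + 13²) = √468.2900 ≈ 21.6400 mm.
From the diagonal AOV: f = 21.6400 / (2·tan(44.6°)) = 21.6400 / 1.97227 ≈ 10.9721 mm.
Long-edge AOV = 2·arctan(17.3 / (2 × 10.9721)) = 2·arctan(0.78836) ≈ 76.5017°.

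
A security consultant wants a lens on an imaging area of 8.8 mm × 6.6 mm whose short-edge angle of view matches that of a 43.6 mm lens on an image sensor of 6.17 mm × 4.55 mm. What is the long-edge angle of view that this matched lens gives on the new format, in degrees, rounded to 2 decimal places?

7.96°

Equal short-edge AOV ⇒ f₂ = f₁ · 6.6/4.55 = 43.6 × 1.45055 ≈ 63.2440 mm.
Long-edge AOV on the new format = 2·arctan(8.8 / (2 × 63.2440)) = 2·arctan(0.06957) ≈ 7.9595°.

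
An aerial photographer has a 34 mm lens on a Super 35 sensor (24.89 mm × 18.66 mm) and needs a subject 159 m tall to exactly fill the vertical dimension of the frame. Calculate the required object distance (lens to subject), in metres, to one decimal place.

289.7 m

W: 159 m = 159000 mm.
Magnification m = h/W = dᵢ/dₒ; combined with 1/f = 1/dₒ + 1/dᵢ this gives dₒ = f·(1 + W/h).
dₒ = 34 mm × (1 + 159000/18.66) = 34 × 8521.9003 ≈ 289744.611 mm = 289.745 m.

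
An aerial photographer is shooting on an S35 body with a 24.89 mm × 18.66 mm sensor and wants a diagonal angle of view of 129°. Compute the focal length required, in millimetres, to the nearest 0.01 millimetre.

Sensor diagonal = √(24.89² + 18.66²) = √967.7077 ≈ 31.1080 mm.
From α = 2·arctan(d/2f) we get f = d / (2·tan(α/2)).
With d = 31.1080 mm and α/2 = 64.5°, tan(α/2) ≈ 2.09654, so f ≈ 31.1080 / 4.19309 ≈ 7.4189 mm.

7.42 mm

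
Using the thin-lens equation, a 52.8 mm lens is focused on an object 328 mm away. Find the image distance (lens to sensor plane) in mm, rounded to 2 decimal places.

1/dᵢ = 1/f − 1/dₒ = 1/52.8 − 1/328 = 0.0158906 mm⁻¹.
dᵢ = 1/0.0158906 ≈ 62.9302 mm.

62.93 mm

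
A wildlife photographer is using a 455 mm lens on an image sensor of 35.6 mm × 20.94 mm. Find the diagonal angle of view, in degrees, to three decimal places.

Sensor diagonal = √(35.6² + 20.94²) = √1705.8436 ≈ 41.3019 mm.
Angle of view α = 2·arctan(d/2f) with d = 41.3019 mm and f = 455 mm.
d/2f = 0.04539; arctan(0.04539) ≈ 2.5987°, so α ≈ 5.1974°.

5.197°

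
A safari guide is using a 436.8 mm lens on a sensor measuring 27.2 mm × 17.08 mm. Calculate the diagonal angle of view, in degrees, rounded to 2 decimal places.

Sensor diagonal = √(27.2² + 17.08²) = √1031.5664 ≈ 32.1180 mm.
Angle of view α = 2·arctan(d/2f) with d = 32.1180 mm and f = 436.8 mm.
d/2f = 0.03677; arctan(0.03677) ≈ 2.1055°, so α ≈ 4.2111°.

4.21°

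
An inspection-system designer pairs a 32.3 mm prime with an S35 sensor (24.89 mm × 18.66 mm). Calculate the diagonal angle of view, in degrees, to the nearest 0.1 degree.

51.4°

Sensor diagonal = √(24.89² + 18.66²) = √967.7077 ≈ 31.1080 mm.
Angle of view α = 2·arctan(d/2f) with d = 31.1080 mm and f = 32.3 mm.
d/2f = 0.48155; arctan(0.48155) ≈ 25.7130°, so α ≈ 51.4261°.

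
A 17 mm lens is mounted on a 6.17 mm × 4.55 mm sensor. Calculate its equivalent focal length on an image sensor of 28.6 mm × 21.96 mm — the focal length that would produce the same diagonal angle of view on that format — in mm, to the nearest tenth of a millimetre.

Sensor diagonal = √(6.17² + 4.55²) = √58.7714 ≈ 7.6663 mm.
Sensor diagonal = √(28.6² + 21.96²) = √1300.2016 ≈ 36.0583 mm.
Equal angle of view means equal diagonal/f ratio, so f₂ = f₁ · (diagonal₂/diagonal₁) = 17 × 36.0583/7.6663.
f₂ = 17 × 4.70351 ≈ 79.960 mm.

80.0 mm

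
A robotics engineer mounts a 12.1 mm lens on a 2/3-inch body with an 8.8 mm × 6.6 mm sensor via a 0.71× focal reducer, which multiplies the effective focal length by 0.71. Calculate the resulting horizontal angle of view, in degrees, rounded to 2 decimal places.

Effective focal length f = 12.1 × 0.71 = 8.591 mm.
α = 2·arctan(8.8 / (2 × 8.591)) = 2·arctan(0.51216) ≈ 54.2398°.

54.24°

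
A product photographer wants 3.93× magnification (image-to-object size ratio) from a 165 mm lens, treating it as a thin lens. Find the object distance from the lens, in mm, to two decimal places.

206.98 mm

With m = dᵢ/dₒ and 1/f = 1/dₒ + 1/dᵢ, substituting dᵢ = m·dₒ gives 1/f = (1 + 1/m)/dₒ, hence dₒ = f·(1 + 1/m).
dₒ = 165 × (1 + 1/3.93) = 165 × 1.25445 ≈ 206.985 mm.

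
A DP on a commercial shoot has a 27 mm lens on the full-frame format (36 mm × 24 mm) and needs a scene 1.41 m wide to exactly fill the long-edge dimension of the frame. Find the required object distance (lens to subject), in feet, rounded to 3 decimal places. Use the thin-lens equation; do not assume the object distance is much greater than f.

3.558 ft

W: 1.41 m = 1410 mm.
Magnification m = w/W = dᵢ/dₒ; combined with 1/f = 1/dₒ + 1/dᵢ this gives dₒ = f·(1 + W/w).
dₒ = 27 mm × (1 + 1410/36) = 27 × 40.1667 ≈ 1084.500 mm = 1084.500/304.8 ft = 3.55807 ft.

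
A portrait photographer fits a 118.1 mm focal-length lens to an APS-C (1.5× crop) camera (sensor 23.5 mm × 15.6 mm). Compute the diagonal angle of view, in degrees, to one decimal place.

13.6°

Sensor diagonal = √(23.5² + 15.6²) = √795.6100 ≈ 28.2066 mm.
Angle of view α = 2·arctan(d/2f) with d = 28.2066 mm and f = 118.1 mm.
d/2f = 0.11942; arctan(0.11942) ≈ 6.8099°, so α ≈ 13.6198°.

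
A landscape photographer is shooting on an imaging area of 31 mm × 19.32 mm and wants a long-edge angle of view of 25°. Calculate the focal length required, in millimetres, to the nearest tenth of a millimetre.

69.9 mm

From α = 2·arctan(w/2f) we get f = w / (2·tan(α/2)).
With w = 31 mm and α/2 = 12.5°, tan(α/2) ≈ 0.22169, so f ≈ 31 / 0.44339 ≈ 69.9160 mm.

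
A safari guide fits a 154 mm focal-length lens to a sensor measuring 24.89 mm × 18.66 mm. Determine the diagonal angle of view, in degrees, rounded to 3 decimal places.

Sensor diagonal = √(24.89² + 18.66²) = √967.7077 ≈ 31.1080 mm.
Angle of view α = 2·arctan(d/2f) with d = 31.1080 mm and f = 154 mm.
d/2f = 0.10100; arctan(0.10100) ≈ 5.7673°, so α ≈ 11.5346°.

11.535°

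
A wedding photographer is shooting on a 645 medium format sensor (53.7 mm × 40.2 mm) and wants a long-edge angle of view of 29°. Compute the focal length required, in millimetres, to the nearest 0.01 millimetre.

103.82 mm

From α = 2·arctan(w/2f) we get f = w / (2·tan(α/2)).
With w = 53.7 mm and α/2 = 14.5°, tan(α/2) ≈ 0.25862, so f ≈ 53.7 / 0.51724 ≈ 103.8212 mm.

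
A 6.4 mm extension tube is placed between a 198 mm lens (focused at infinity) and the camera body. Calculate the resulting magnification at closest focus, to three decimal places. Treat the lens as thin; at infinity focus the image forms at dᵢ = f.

The tube moves the image plane from f to f + e, so dᵢ = 198 + 6.4 = 204.4 mm. Focus is achieved when 1/f = 1/dₒ + 1/dᵢ, giving dₒ = 1/(1/f − 1/(f+e)).
Magnification m = dᵢ/dₒ = (f+e)·(1/f − 1/(f+e)) = e/f = 6.4/198 ≈ 0.0323.

0.032×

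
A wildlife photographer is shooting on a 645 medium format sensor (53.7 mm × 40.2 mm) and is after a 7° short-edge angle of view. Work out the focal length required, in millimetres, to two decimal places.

From α = 2·arctan(h/2f) we get f = h / (2·tan(α/2)).
With h = 40.2 mm and α/2 = 3.5°, tan(α/2) ≈ 0.06116, so f ≈ 40.2 / 0.12233 ≈ 328.6321 mm.

328.63 mm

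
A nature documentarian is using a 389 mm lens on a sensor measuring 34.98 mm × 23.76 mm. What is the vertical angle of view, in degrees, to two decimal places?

3.50°

Angle of view α = 2·arctan(h/2f) with h = 23.76 mm and f = 389 mm.
h/2f = 0.03054; arctan(0.03054) ≈ 1.7493°, so α ≈ 3.4985°.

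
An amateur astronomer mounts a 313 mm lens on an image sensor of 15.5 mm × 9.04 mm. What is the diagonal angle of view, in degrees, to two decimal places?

Sensor diagonal = √(15.5² + 9.04²) = √321.9716 ≈ 17.9436 mm.
Angle of view α = 2·arctan(d/2f) with d = 17.9436 mm and f = 313 mm.
d/2f = 0.02866; arctan(0.02866) ≈ 1.6419°, so α ≈ 3.2837°.

3.28°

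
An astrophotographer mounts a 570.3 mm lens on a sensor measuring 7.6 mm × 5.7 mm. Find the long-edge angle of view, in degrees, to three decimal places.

Angle of view α = 2·arctan(w/2f) with w = 7.6 mm and f = 570.3 mm.
w/2f = 0.00666; arctan(0.00666) ≈ 0.3818°, so α ≈ 0.7635°.

0.764°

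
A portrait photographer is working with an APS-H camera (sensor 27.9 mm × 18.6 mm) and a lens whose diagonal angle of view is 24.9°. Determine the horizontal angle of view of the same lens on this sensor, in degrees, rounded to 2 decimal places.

Sensor diagonal = √(27.9² + 18.6²) = √1124.3700 ≈ 33.5316 mm.
From the diagonal AOV: f = 33.5316 / (2·tan(12.45°)) = 33.5316 / 0.44156 ≈ 75.9393 mm.
Horizontal AOV = 2·arctan(27.9 / (2 × 75.9393)) = 2·arctan(0.18370) ≈ 20.8183°.

20.82°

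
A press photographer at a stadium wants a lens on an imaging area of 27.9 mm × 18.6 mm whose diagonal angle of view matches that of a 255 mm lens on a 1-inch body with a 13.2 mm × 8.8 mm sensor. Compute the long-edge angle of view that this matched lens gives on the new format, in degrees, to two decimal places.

2.97°

Sensor diagonal = √(13.2² + 8.8²) = √251.6800 ≈ 15.8644 mm.
Sensor diagonal = √(27.9² + 18.6²) = √1124.3700 ≈ 33.5316 mm.
Equal diagonal AOV ⇒ f₂ = f₁ · 33.5316/15.8644 = 255 × 2.11364 ≈ 538.9773 mm.
Long-edge AOV on the new format = 2·arctan(27.9 / (2 × 538.9773)) = 2·arctan(0.02588) ≈ 2.9652°.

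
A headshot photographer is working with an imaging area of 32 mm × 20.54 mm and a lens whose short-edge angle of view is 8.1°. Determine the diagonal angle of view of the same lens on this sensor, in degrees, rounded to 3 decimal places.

From the short-edge AOV: f = 20.54 / (2·tan(4.05°)) = 20.54 / 0.14161 ≈ 145.0487 mm.
Sensor diagonal = √(32² + 20.54²) = √1445.8916 ≈ 38.0249 mm.
Diagonal AOV = 2·arctan(38.0249 / (2 × 145.0487)) = 2·arctan(0.13108) ≈ 14.9351°.

14.935°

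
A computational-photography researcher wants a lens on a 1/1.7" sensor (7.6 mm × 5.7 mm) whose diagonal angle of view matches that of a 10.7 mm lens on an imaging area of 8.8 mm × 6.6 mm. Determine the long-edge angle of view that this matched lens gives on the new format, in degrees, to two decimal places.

Sensor diagonal = √(8.8² + 6.6²) = √121.0000 ≈ 11.0000 mm.
Sensor diagonal = √(7.6² + 5.7²) = √90.2500 ≈ 9.5000 mm.
Equal diagonal AOV ⇒ f₂ = f₁ · 9.5000/11.0000 = 10.7 × 0.86364 ≈ 9.2409 mm.
Long-edge AOV on the new format = 2·arctan(7.6 / (2 × 9.2409)) = 2·arctan(0.41121) ≈ 44.7064°.

44.71°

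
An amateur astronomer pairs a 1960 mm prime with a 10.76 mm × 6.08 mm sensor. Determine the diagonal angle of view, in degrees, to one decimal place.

Sensor diagonal = √(10.76² + 6.08²) = √152.7440 ≈ 12.3590 mm.
Angle of view α = 2·arctan(d/2f) with d = 12.3590 mm and f = 1960 mm.
d/2f = 0.00315; arctan(0.00315) ≈ 0.1806°, so α ≈ 0.3613°.

0.4°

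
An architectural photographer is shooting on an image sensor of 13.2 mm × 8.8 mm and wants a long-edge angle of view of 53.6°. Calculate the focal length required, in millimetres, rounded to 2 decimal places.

13.07 mm

From α = 2·arctan(w/2f) we get f = w / (2·tan(α/2)).
With w = 13.2 mm and α/2 = 26.8°, tan(α/2) ≈ 0.50514, so f ≈ 13.2 / 1.01027 ≈ 13.0658 mm.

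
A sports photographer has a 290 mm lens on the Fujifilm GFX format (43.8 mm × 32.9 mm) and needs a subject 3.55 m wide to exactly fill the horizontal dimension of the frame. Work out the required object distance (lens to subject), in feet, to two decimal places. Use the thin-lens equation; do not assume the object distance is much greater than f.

W: 3.55 m = 3550 mm.
Magnification m = w/W = dᵢ/dₒ; combined with 1/f = 1/dₒ + 1/dᵢ this gives dₒ = f·(1 + W/w).
dₒ = 290 mm × (1 + 3550/43.8) = 290 × 82.0502 ≈ 23794.566 mm = 23794.566/304.8 ft = 78.0662 ft.

78.07 ft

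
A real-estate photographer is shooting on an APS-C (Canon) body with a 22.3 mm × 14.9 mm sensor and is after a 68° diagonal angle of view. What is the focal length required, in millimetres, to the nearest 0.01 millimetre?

19.88 mm

Sensor diagonal = √(22.3² + 14.9²) = √719.3000 ≈ 26.8198 mm.
From α = 2·arctan(d/2f) we get f = d / (2·tan(α/2)).
With d = 26.8198 mm and α/2 = 34°, tan(α/2) ≈ 0.67451, so f ≈ 26.8198 / 1.34902 ≈ 19.8810 mm.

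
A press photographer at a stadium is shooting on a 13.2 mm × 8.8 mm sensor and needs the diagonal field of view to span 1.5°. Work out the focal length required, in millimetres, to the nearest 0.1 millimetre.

Sensor diagonal = √(13.2² + 8.8²) = √251.6800 ≈ 15.8644 mm.
From α = 2·arctan(d/2f) we get f = d / (2·tan(α/2)).
With d = 15.8644 mm and α/2 = 0.75°, tan(α/2) ≈ 0.01309, so f ≈ 15.8644 / 0.02618 ≈ 605.9418 mm.

605.9 mm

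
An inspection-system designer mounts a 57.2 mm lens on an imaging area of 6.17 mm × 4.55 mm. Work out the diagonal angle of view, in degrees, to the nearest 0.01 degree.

7.67°

Sensor diagonal = √(6.17² + 4.55²) = √58.7714 ≈ 7.6663 mm.
Angle of view α = 2·arctan(d/2f) with d = 7.6663 mm and f = 57.2 mm.
d/2f = 0.06701; arctan(0.06701) ≈ 3.8338°, so α ≈ 7.6676°.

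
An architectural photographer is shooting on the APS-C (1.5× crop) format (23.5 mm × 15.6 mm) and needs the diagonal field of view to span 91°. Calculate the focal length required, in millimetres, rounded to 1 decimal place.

13.9 mm

Sensor diagonal = √(23.5² + 15.6²) = √795.6100 ≈ 28.2066 mm.
From α = 2·arctan(d/2f) we get f = d / (2·tan(α/2)).
With d = 28.2066 mm and α/2 = 45.5°, tan(α/2) ≈ 1.01761, so f ≈ 28.2066 / 2.03521 ≈ 13.8593 mm.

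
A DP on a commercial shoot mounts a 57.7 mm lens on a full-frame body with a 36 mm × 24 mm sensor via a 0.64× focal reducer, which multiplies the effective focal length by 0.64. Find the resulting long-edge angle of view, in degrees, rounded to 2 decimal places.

51.97°

Effective focal length f = 57.7 × 0.64 = 36.928 mm.
α = 2·arctan(36 / (2 × 36.928)) = 2·arctan(0.48744) ≈ 51.9724°.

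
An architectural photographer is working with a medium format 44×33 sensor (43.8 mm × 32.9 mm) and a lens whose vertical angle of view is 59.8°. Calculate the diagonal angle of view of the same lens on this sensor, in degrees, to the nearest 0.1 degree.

From the vertical AOV: f = 32.9 / (2·tan(29.9°)) = 32.9 / 1.15005 ≈ 28.6074 mm.
Sensor diagonal = √(43.8² + 32.9²) = √3000.8500 ≈ 54.7800 mm.
Diagonal AOV = 2·arctan(54.7800 / (2 × 28.6074)) = 2·arctan(0.95744) ≈ 87.5091°.

87.5°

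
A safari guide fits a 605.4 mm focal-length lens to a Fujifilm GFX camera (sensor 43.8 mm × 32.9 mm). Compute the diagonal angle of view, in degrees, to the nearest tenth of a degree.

5.2°

Sensor diagonal = √(43.8² + 32.9²) = √3000.8500 ≈ 54.7800 mm.
Angle of view α = 2·arctan(d/2f) with d = 54.7800 mm and f = 605.4 mm.
d/2f = 0.04524; arctan(0.04524) ≈ 2.5905°, so α ≈ 5.1809°.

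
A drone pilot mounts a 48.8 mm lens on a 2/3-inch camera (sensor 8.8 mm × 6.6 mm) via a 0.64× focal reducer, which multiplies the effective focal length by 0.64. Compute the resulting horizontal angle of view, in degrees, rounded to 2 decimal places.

16.04°

Effective focal length f = 48.8 × 0.64 = 31.232 mm.
α = 2·arctan(8.8 / (2 × 31.232)) = 2·arctan(0.14088) ≈ 16.0382°.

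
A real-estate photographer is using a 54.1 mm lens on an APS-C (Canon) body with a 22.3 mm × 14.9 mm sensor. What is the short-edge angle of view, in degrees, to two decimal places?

Angle of view α = 2·arctan(h/2f) with h = 14.9 mm and f = 54.1 mm.
h/2f = 0.13771; arctan(0.13771) ≈ 7.8408°, so α ≈ 15.6815°.

15.68°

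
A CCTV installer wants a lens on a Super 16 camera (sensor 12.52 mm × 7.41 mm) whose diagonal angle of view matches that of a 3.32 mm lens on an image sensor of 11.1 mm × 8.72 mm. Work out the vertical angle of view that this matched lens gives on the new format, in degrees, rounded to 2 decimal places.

94.55°

Sensor diagonal = √(11.1² + 8.72²) = √199.2484 ≈ 14.1155 mm.
Sensor diagonal = √(12.52² + 7.41²) = √211.6585 ≈ 14.5485 mm.
Equal diagonal AOV ⇒ f₂ = f₁ · 14.5485/14.1155 = 3.32 × 1.03067 ≈ 3.4218 mm.
Vertical AOV on the new format = 2·arctan(7.41 / (2 × 3.4218)) = 2·arctan(1.08275) ≈ 94.5507°.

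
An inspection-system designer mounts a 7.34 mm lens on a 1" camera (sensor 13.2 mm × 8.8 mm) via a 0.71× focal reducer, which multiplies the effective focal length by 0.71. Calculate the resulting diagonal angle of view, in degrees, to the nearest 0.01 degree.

113.39°

Effective focal length f = 7.34 × 0.71 = 5.2114 mm.
Sensor diagonal = √(13.2² + 8.8²) = √251.6800 ≈ 15.8644 mm.
α = 2·arctan(15.864 / (2 × 5.2114)) = 2·arctan(1.52209) ≈ 113.3908°.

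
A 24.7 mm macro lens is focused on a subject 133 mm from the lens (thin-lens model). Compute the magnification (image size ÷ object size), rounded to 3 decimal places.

0.228×

Thin lens: 1/f = 1/dₒ + 1/dᵢ → 1/dᵢ = 1/24.7 − 1/133 = 0.0329670 mm⁻¹, so dᵢ ≈ 30.3333 mm.
Magnification m = dᵢ/dₒ = 30.3333/133 ≈ 0.22807.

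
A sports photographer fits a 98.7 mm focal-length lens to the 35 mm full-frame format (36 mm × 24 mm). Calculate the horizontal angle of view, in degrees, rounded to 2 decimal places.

Angle of view α = 2·arctan(w/2f) with w = 36 mm and f = 98.7 mm.
w/2f = 0.18237; arctan(0.18237) ≈ 10.3355°, so α ≈ 20.6710°.

20.67°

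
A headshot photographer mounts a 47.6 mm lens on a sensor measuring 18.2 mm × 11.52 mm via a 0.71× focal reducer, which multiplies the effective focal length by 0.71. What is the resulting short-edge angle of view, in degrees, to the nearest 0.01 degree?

Effective focal length f = 47.6 × 0.71 = 33.796 mm.
α = 2·arctan(11.52 / (2 × 33.796)) = 2·arctan(0.17043) ≈ 19.3445°.

19.34°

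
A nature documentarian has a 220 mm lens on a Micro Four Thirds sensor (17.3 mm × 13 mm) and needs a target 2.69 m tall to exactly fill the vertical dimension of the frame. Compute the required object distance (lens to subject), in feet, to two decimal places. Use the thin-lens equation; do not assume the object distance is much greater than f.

150.08 ft

W: 2.69 m = 2690 mm.
Magnification m = h/W = dᵢ/dₒ; combined with 1/f = 1/dₒ + 1/dᵢ this gives dₒ = f·(1 + W/h).
dₒ = 220 mm × (1 + 2690/13) = 220 × 207.9231 ≈ 45743.077 mm = 45743.077/304.8 ft = 150.076 ft.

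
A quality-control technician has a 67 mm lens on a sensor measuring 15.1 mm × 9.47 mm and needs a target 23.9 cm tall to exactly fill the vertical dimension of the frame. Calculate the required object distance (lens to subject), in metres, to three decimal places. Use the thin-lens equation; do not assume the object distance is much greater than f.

W: 23.9 cm = 239 mm.
Magnification m = h/W = dᵢ/dₒ; combined with 1/f = 1/dₒ + 1/dᵢ this gives dₒ = f·(1 + W/h).
dₒ = 67 mm × (1 + 239/9.47) = 67 × 26.2376 ≈ 1757.919 mm = 1.75792 m.

1.758 m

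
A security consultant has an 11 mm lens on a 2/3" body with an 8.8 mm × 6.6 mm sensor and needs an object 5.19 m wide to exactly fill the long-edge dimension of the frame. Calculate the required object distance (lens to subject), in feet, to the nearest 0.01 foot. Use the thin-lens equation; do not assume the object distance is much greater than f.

W: 5.19 m = 5190 mm.
Magnification m = w/W = dᵢ/dₒ; combined with 1/f = 1/dₒ + 1/dᵢ this gives dₒ = f·(1 + W/w).
dₒ = 11 mm × (1 + 5190/8.8) = 11 × 590.7727 ≈ 6498.500 mm = 6498.500/304.8 ft = 21.3205 ft.

21.32 ft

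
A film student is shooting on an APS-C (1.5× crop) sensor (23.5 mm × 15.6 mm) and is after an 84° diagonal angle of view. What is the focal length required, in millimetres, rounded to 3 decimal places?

15.663 mm

Sensor diagonal = √(23.5² + 15.6²) = √795.6100 ≈ 28.2066 mm.
From α = 2·arctan(d/2f) we get f = d / (2·tan(α/2)).
With d = 28.2066 mm and α/2 = 42°, tan(α/2) ≈ 0.90040, so f ≈ 28.2066 / 1.80081 ≈ 15.6633 mm.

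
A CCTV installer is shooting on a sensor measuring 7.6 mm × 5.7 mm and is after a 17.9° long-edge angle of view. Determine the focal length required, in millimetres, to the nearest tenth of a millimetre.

From α = 2·arctan(w/2f) we get f = w / (2·tan(α/2)).
With w = 7.6 mm and α/2 = 8.95°, tan(α/2) ≈ 0.15749, so f ≈ 7.6 / 0.31498 ≈ 24.1285 mm.

24.1 mm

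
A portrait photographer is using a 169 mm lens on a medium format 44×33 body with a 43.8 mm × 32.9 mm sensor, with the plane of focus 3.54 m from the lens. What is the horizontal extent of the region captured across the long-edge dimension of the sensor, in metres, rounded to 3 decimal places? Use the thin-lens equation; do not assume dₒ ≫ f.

0.874 m

dₒ: 3.54 m = 3540 mm.
Similar triangles through the lens centre give W/dₒ = w/dᵢ; with 1/f = 1/dₒ + 1/dᵢ this gives W = w·(dₒ − f)/f.
W = 43.8 mm × (3540 − 169) / 169 = 43.8 × 19.9467 ≈ 873.667 mm = 0.873667 m.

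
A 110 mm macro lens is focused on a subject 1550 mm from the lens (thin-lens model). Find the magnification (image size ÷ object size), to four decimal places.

Thin lens: 1/f = 1/dₒ + 1/dᵢ → 1/dᵢ = 1/110 − 1/1550 = 0.0084457 mm⁻¹, so dᵢ ≈ 118.4028 mm.
Magnification m = dᵢ/dₒ = 118.4028/1550 ≈ 0.07639.

0.0764×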